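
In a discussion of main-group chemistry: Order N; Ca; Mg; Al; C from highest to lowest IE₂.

N > C > Al > Mg > Ca

After 1 electron has been removed, what remains? N⁺ still has 4 valence electrons; Ca⁺ still has 1 valence electron; Mg⁺ still has 1 valence electron; Al⁺ still has 2 valence electrons; C⁺ still has 3 valence electrons.
All are still removing valence electrons, so compare the +1 ions as you would atoms: IE_2 generally rises across a period (higher Z_eff) and falls down a group (larger shell), subject to the usual subshell exceptions.
Valence configurations: N⁺ [He]2s²2p², Ca⁺ [Ar]4s¹, Mg⁺ [Ne]3s¹, Al⁺ [Ne]3s², C⁺ [He]2s²2p¹.
The numbers (kJ/mol): N 2856, Ca 1145, Mg 1451, Al 1817, C 2353.
Overall IE_2 order: Ca < Mg < Al < C < N.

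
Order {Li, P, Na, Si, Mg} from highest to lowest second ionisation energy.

Li > Na > P > Si > Mg

Consider each +1 ion: Li⁺ is the bare [He] core; P⁺ still has 4 valence electrons; Na⁺ is the bare [Ne] core; Si⁺ still has 3 valence electrons; Mg⁺ still has 1 valence electron.
Pulling an electron out of a noble-gas core costs far more than removing a remaining valence electron, so Na and Li sit at the high end of IE_2.
Valence configurations: P⁺ [Ne]3s²3p², Si⁺ [Ne]3s²3p¹, Mg⁺ [Ne]3s¹.
The numbers (kJ/mol): Li 7298, P 1907, Na 4562, Si 1577, Mg 1451.
Putting it together, IE_2: Mg < Si < P < Na < Li.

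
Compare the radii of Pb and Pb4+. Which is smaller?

Pb4+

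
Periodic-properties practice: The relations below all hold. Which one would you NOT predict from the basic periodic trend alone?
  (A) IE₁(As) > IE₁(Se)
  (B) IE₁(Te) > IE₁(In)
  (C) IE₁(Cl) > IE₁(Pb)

The general trend: IE₁ increases across a period and decreases down a group.
(A) As (period 4, group 15) vs Se (period 4, group 16): the stated order contradicts the simple trend.
(B) Te (period 5, group 16) vs In (period 5, group 13): the stated order agrees with the simple trend.
(C) Cl (period 3, group 17) vs Pb (period 6, group 14): the stated order agrees with the simple trend.
The exception is (A): Se (4p⁴) ionizes more easily than half-filled As (4p³).

(A)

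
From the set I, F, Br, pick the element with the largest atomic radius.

I

Atomic radius shrinks across a period as nuclear charge pulls the same shell inward, and grows down a group as new shells are added.
All are in group 17, so atomic radius increases down the group.
The largest atomic radius among these belongs to I.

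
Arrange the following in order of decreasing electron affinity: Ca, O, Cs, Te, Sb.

O is in period 2, group 16; Ca is in period 4, group 2; Sb is in period 5, group 15; Te is in period 5, group 16; Cs is in period 6, group 1.
EA tends to increase across a period and decrease down a group, though the pattern is less regular than for IE or radius.
Neither a single period nor a single group — weigh both effects.
Cs > Ca: this pair runs against the simple trend — see the exception note.
Sb > Cs: relative to Cs, both the across-period and down-group shifts push Sb's electron affinity up.
O > Sb: relative to Sb, both the across-period and down-group shifts push O's electron affinity up.
Te > O: this pair runs against the simple trend — see the exception note.
Note the exception: Cs has a higher electron affinity than Ca, contrary to the simple trend — adding an electron to Ca (ns²) has to open a new, higher-energy np subshell, which is unfavourable.
Note the exception: Te has a higher electron affinity than O, contrary to the simple trend — O's compact 2p subshell gives strong electron–electron repulsion on the added electron.
Approximate values (kJ/mol): O 141, Ca 2, Sb 103, Te 190, Cs 46.
So from highest to lowest: Te > O > Sb > Cs > Ca.

Te > O > Sb > Cs > Ca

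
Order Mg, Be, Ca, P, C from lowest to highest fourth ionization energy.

P, C, Ca, Mg, Be

Consider each +3 ion: Mg³⁺ is already 1 electron into the core; Be³⁺ is already 1 electron into the core; Ca³⁺ is already 1 electron into the core; P³⁺ still has 2 valence electrons; C³⁺ still has 1 valence electron.
Core electrons are held far more tightly than valence electrons, so Ca, Mg and Be top the IE_4 order.
Valence configurations: P³⁺ [Ne]3s², C³⁺ [He]2s¹.
Tabulated IE_4 (kJ/mol): Mg 10543, Be 21007, Ca 6491, P 4964, C 6223.
Hence IE_4: P < C < Ca < Mg < Be.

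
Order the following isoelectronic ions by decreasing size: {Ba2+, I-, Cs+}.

All of these have 54 electrons, so size is governed by nuclear charge alone: the more protons, the stronger the pull on the same electron cloud, and the smaller the ion.
Nuclear charges: Ba2+ (Z=56), Cs+ (Z=55), I- (Z=53).
Largest to smallest: I- > Cs+ > Ba2+.

I- > Cs+ > Ba2+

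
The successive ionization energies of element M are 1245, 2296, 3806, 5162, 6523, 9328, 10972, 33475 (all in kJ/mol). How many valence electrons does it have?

Look for the largest jump between consecutive ionization energies: IE8/IE7 ≈ 3.1, far larger than any earlier ratio.
That jump marks the point where a core electron is being removed. So the atom has 7 valence electrons.

7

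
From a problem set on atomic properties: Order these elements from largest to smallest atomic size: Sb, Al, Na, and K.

Na is in period 3, group 1; Al is in period 3, group 13; K is in period 4, group 1; Sb is in period 5, group 15.
Radius decreases left→right (rising Z_eff, same n) and increases top→bottom (higher n).
These span different periods and groups, so the two trends combine.
Sb > Al: the two effects oppose for this pair; the down-group effect wins (140 vs 126 pm).
Na > Sb: period and group pull opposite ways; the across-period shift dominates (155 vs 140 pm).
K > Na: K sits below Na in group 1, so the down-group effect alone puts K larger.
Tabulated atomic radius (pm): Na 155, Al 126, K 196, Sb 140.
So from largest to smallest: K > Na > Sb > Al.

K, Na, Sb, Al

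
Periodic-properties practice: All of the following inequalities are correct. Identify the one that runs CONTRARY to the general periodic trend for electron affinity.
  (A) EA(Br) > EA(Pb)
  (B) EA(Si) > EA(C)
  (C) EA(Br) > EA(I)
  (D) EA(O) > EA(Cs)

(B)

The general trend: electron affinity increases across a period and decreases down a group.
(A) Br (period 4, group 17) vs Pb (period 6, group 14): the stated order agrees with the simple trend.
(B) Si (period 3, group 14) vs C (period 2, group 14): the stated order contradicts the simple trend.
(C) Br (period 4, group 17) vs I (period 5, group 17): the stated order agrees with the simple trend.
(D) O (period 2, group 16) vs Cs (period 6, group 1): the stated order agrees with the simple trend.
The exception is (B): Si's larger, more diffuse 3p orbitals accept an added electron slightly more readily than C's compact 2p.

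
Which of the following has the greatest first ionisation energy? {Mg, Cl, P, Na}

Cl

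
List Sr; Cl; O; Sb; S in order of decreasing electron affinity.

EA tends to increase across a period and decrease down a group, though the pattern is less regular than for IE or radius.
Here both period and group differ, so the two effects have to be weighed against each other.
Sb > Sr: both are in period 5; the period trend gives Sb the larger value.
O > Sb: relative to Sb, both the across-period and down-group shifts push O's electron affinity up.
S > O: this pair runs against the simple trend — see the exception note.
Cl > S: Cl lies to the right of S in period 3, so the across-period effect alone puts Cl higher.
Note the exception: S has a higher electron affinity than O, contrary to the simple trend — the compact 2p subshell of O repels the added electron more than S's larger 3p does.
For reference (kJ/mol): O 141, S 200, Cl 349, Sr 5, Sb 103.
So from highest to lowest: Cl > S > O > Sb > Sr.

Cl, S, O, Sb, Sr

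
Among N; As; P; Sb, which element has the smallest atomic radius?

N is in period 2, group 15; P is in period 3, group 15; As is in period 4, group 15; Sb is in period 5, group 15.
Across a period the added protons contract the valence shell; down a group each new principal shell makes the atom larger.
All are in group 15, so atomic radius increases down the group.
The smallest atomic radius among these belongs to N.

N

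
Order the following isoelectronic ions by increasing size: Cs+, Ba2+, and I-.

All of these have 54 electrons, so size is governed by nuclear charge alone: the more protons, the stronger the pull on the same electron cloud, and the smaller the ion.
Nuclear charges: Ba2+ (Z=56), Cs+ (Z=55), I- (Z=53).
Smallest to largest: Ba2+ < Cs+ < I-.

Ba2+ < Cs+ < I-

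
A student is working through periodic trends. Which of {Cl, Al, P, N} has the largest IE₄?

Consider each +3 ion: Cl³⁺ still has 4 valence electrons; Al³⁺ is the bare [Ne] core; P³⁺ still has 2 valence electrons; N³⁺ still has 2 valence electrons.
Core electrons are held far more tightly than valence electrons, so Al tops the IE_4 order.
Valence configurations: Cl³⁺ [Ne]3s²3p², P³⁺ [Ne]3s², N³⁺ [He]2s².
The numbers (kJ/mol): Cl 5159, Al 11577, P 4964, N 7475.
Putting it together, IE_4: P < Cl < N < Al.

Al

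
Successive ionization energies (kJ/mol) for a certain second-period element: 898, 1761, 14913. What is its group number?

Look for the largest jump between consecutive ionization energies: IE3/IE2 ≈ 8.5, far larger than any earlier ratio.
That jump marks the point where a core electron is being removed. So the atom has 2 valence electrons.
A main-group element with 2 valence electrons is in group 2.

Group 2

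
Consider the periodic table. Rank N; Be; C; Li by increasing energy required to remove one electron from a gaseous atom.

Li, Be, C, N

Li is in period 2, group 1; Be is in period 2, group 2; C is in period 2, group 14; N is in period 2, group 15.
Removing the outermost electron gets harder across a period and easier down a group.
All lie in period 2, so first ionization energy increases left to right.
So from lowest to highest: Li < Be < C < N.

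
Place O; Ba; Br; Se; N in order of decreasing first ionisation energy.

N > O > Br > Se > Ba

N is in period 2, group 15; O is in period 2, group 16; Se is in period 4, group 16; Br is in period 4, group 17; Ba is in period 6, group 2.
First ionization energy rises across a period (greater Z_eff holds electrons more tightly) and falls down a group (valence electrons are farther from the nucleus).
Here both period and group differ, so the two effects have to be weighed against each other.
Se > Ba: relative to Ba, both the across-period and down-group shifts push Se's first ionization energy up.
Br > Se: both are in period 4; the period trend gives Br the larger value.
O > Br: period and group pull opposite ways; the down-group shift dominates (1314 vs 1140 kJ/mol).
N > O: this pair runs against the simple trend — see the exception note.
Note the exception: N has a higher first ionization energy than O, contrary to the simple trend — pairing an electron in O's 2p⁴ costs repulsion energy, so O ionizes more easily than half-filled N (2p³).
Tabulated first ionization energy (kJ/mol): N 1402, O 1314, Se 941, Br 1140, Ba 503.
So from highest to lowest: N > O > Br > Se > Ba.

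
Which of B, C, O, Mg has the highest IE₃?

Mg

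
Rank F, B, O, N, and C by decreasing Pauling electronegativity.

F > O > N > C > B

B is in period 2, group 13; C is in period 2, group 14; N is in period 2, group 15; O is in period 2, group 16; F is in period 2, group 17.
EN rises left→right (higher Z_eff, smaller atoms) and falls top→bottom (larger, more shielded atoms).
All lie in period 2, so electronegativity increases left to right.
So from highest to lowest: F > O > N > C > B.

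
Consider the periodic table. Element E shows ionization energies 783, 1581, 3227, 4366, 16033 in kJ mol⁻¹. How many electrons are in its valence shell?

4

Look for the largest jump between consecutive ionization energies: IE5/IE4 ≈ 3.7, far larger than any earlier ratio.
That jump marks the point where a core electron is being removed. So the atom has 4 valence electrons.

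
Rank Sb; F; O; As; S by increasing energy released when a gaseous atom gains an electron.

O is in period 2, group 16; F is in period 2, group 17; S is in period 3, group 16; As is in period 4, group 15; Sb is in period 5, group 15.
EA tends to increase across a period and decrease down a group, though the pattern is less regular than for IE or radius.
Here both period and group differ, so the two effects have to be weighed against each other.
Sb > As: this pair runs against the simple trend — see the exception note.
O > Sb: both effects reinforce here, so O is clearly the higher of the two.
S > O: this pair runs against the simple trend — see the exception note.
F > S: both effects reinforce here, so F is clearly the higher of the two.
Note the exception: Sb has a higher electron affinity than As, contrary to the simple trend — both are half-filled np³, but the pairing/repulsion penalty for the added electron shrinks as the p orbitals become larger and more diffuse down the group, and for Sb that outweighs the weaker nuclear attraction.
Note the exception: S has a higher electron affinity than O, contrary to the simple trend — the compact 2p subshell of O repels the added electron more than S's larger 3p does.
Tabulated electron affinity (kJ/mol): O 141, F 328, S 200, As 78, Sb 103.
So from lowest to highest: As < Sb < O < S < F.

As, Sb, O, S, F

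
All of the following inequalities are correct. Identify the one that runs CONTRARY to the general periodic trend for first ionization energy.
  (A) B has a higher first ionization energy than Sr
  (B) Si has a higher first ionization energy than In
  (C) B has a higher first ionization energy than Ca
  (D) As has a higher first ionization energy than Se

(D)

The general trend: first ionization energy increases across a period and decreases down a group.
(A) B (period 2, group 13) vs Sr (period 5, group 2): the stated order agrees with the simple trend.
(B) Si (period 3, group 14) vs In (period 5, group 13): the stated order agrees with the simple trend.
(C) B (period 2, group 13) vs Ca (period 4, group 2): the stated order agrees with the simple trend.
(D) As (period 4, group 15) vs Se (period 4, group 16): the stated order contradicts the simple trend.
The exception is (D): Se (4p⁴) ionizes more easily than half-filled As (4p³).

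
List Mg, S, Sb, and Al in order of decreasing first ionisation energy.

Mg is in period 3, group 2; Al is in period 3, group 13; S is in period 3, group 16; Sb is in period 5, group 15.
Removing the outermost electron gets harder across a period and easier down a group.
These span different periods and groups, so the two trends combine.
Mg > Al: this pair runs against the simple trend — see the exception note.
Sb > Mg: period and group pull opposite ways; the across-period shift dominates (831 vs 738 kJ/mol).
S > Sb: both effects reinforce here, so S is clearly the higher of the two.
Note the exception: Mg has a higher first ionization energy than Al, contrary to the simple trend — Al's single 3p electron is easier to remove than one from Mg's filled 3s².
Approximate values (kJ/mol): Mg 738, Al 578, S 1000, Sb 831.
So from highest to lowest: S > Sb > Mg > Al.

S > Sb > Mg > Al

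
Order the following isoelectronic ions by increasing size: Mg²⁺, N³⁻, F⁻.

Mg²⁺ < F⁻ < N³⁻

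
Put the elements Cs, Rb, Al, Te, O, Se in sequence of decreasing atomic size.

O is in period 2, group 16; Al is in period 3, group 13; Se is in period 4, group 16; Rb is in period 5, group 1; Te is in period 5, group 16; Cs is in period 6, group 1.
Atomic radius shrinks across a period as nuclear charge pulls the same shell inward, and grows down a group as new shells are added.
Here both period and group differ, so the two effects have to be weighed against each other.
Se > O: they share group 16; the group trend gives Se the larger value.
Al > Se: the two effects oppose for this pair; the across-period effect wins (126 vs 116 pm).
Te > Al: the two effects oppose for this pair; the down-group effect wins (136 vs 126 pm).
Rb > Te: both are in period 5; the period trend gives Rb the larger value.
Cs > Rb: Cs sits below Rb in group 1, so the down-group effect alone puts Cs larger.
Approximate values (pm): O 63, Al 126, Se 116, Rb 210, Te 136, Cs 232.
So from largest to smallest: Cs > Rb > Te > Al > Se > O.

Cs, Rb, Te, Al, Se, O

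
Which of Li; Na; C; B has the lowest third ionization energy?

B

After 2 electrons have been removed, what remains? Li²⁺ is already 1 electron into the core; Na²⁺ is already 1 electron into the core; C²⁺ still has 2 valence electrons; B²⁺ still has 1 valence electron.
Core electrons are held far more tightly than valence electrons, so Na and Li top the IE_3 order.
Valence configurations: C²⁺ [He]2s², B²⁺ [He]2s¹.
Approximate IE_3 values (kJ/mol): Li 11815, Na 6910, C 4620, B 3660.
Putting it together, IE_3: B < C < Na < Li.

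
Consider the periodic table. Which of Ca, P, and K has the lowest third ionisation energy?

After 2 electrons have been removed, what remains? Ca²⁺ is the bare [Ar] core; P²⁺ still has 3 valence electrons; K²⁺ is already 1 electron into the core.
Core electrons are held far more tightly than valence electrons, so K and Ca top the IE_3 order.
Approximate IE_3 values (kJ/mol): Ca 4912, P 2914, K 4420.
So the third ionization energies run P < K < Ca.

P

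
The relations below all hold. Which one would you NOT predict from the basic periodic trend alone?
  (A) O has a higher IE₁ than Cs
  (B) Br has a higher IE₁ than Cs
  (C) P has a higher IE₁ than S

(C)

The general trend: IE₁ increases across a period and decreases down a group.
(A) O (period 2, group 16) vs Cs (period 6, group 1): the stated order agrees with the simple trend.
(B) Br (period 4, group 17) vs Cs (period 6, group 1): the stated order agrees with the simple trend.
(C) P (period 3, group 15) vs S (period 3, group 16): the stated order contradicts the simple trend.
The exception is (C): S (3p⁴) ionizes more easily than half-filled P (3p³) because the paired 3p electron in S is pushed out by e⁻–e⁻ repulsion.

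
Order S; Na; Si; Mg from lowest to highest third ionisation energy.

Si < S < Na < Mg

Consider each +2 ion: S²⁺ still has 4 valence electrons; Na²⁺ is already 1 electron into the core; Si²⁺ still has 2 valence electrons; Mg²⁺ is the bare [Ne] core.
Pulling an electron out of a noble-gas core costs far more than removing a remaining valence electron, so Na and Mg sit at the high end of IE_3.
Valence configurations: S²⁺ [Ne]3s²3p², Si²⁺ [Ne]3s².
Tabulated IE_3 (kJ/mol): S 3357, Na 6910, Si 3232, Mg 7733.
Hence IE_3: Si < S < Na < Mg.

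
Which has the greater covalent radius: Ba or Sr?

Ba

Sr is in period 5, group 2; Ba is in period 6, group 2.
Atomic radius shrinks across a period as nuclear charge pulls the same shell inward, and grows down a group as new shells are added.
All are in group 2, so atomic radius increases down the group.
So Ba has the greater covalent radius (Ba > Sr).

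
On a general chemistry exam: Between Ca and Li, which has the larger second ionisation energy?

IE_2 is the cost of taking one more electron from the +1 cation: Ca⁺ still has 1 valence electron; Li⁺ is the bare [He] core.
Pulling an electron out of a noble-gas core costs far more than removing a remaining valence electron, so Li sits at the high end of IE_2.
Tabulated IE_2 (kJ/mol): Ca 1145, Li 7298.
Putting it together, IE_2: Ca < Li.

Li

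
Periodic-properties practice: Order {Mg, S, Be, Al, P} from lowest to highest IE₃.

IE_3 is the cost of taking one more electron from the +2 cation: Mg²⁺ is the bare [Ne] core; S²⁺ still has 4 valence electrons; Be²⁺ is the bare [He] core; Al²⁺ still has 1 valence electron; P²⁺ still has 3 valence electrons.
Pulling an electron out of a noble-gas core costs far more than removing a remaining valence electron, so Mg and Be sit at the high end of IE_3.
Valence configurations: S²⁺ [Ne]3s²3p², Al²⁺ [Ne]3s¹, P²⁺ [Ne]3s²3p¹.
Tabulated IE_3 (kJ/mol): Mg 7733, S 3357, Be 14849, Al 2745, P 2914.
Putting it together, IE_3: Al < P < S < Mg < Be.

Al, P, S, Mg, Be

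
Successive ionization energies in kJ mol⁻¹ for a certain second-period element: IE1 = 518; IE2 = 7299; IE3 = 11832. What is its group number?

Group 1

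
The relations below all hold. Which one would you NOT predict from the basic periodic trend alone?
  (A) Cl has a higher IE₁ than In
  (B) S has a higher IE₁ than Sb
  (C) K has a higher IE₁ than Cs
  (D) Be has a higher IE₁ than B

The general trend: IE₁ increases across a period and decreases down a group.
(A) Cl (period 3, group 17) vs In (period 5, group 13): the stated order agrees with the simple trend.
(B) S (period 3, group 16) vs Sb (period 5, group 15): the stated order agrees with the simple trend.
(C) K (period 4, group 1) vs Cs (period 6, group 1): the stated order agrees with the simple trend.
(D) Be (period 2, group 2) vs B (period 2, group 13): the stated order contradicts the simple trend.
The exception is (D): removing B's lone 2p electron is easier than breaking Be's filled 2s².

(D)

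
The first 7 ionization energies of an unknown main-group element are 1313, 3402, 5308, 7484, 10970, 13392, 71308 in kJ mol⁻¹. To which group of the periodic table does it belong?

Group 16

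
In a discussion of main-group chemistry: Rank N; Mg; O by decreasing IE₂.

The second ionization energy removes an electron from the +1 ion. For each element: N⁺ still has 4 valence electrons; Mg⁺ still has 1 valence electron; O⁺ still has 5 valence electrons.
All are still removing valence electrons, so compare the +1 ions as you would atoms: IE_2 generally rises across a period (higher Z_eff) and falls down a group (larger shell), subject to the usual subshell exceptions.
Valence configurations: N⁺ [He]2s²2p², Mg⁺ [Ne]3s¹, O⁺ [He]2s²2p³.
The numbers (kJ/mol): N 2856, Mg 1451, O 3388.
Putting it together, IE_2: Mg < N < O.

O > N > Mg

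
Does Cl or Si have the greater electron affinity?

Si is in period 3, group 14; Cl is in period 3, group 17.
Adding an electron releases more energy for atoms nearer the top right (short of the noble gases).
All lie in period 3, so electron affinity increases left to right.
So Cl has the greater electron affinity (Cl > Si).

Cl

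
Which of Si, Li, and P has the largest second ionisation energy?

Li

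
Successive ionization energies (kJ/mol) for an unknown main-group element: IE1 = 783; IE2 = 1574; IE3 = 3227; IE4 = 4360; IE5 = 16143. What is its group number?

Group 14

Look for the largest jump between consecutive ionization energies: IE5/IE4 ≈ 3.7, far larger than any earlier ratio.
That jump marks the point where a core electron is being removed. So the atom has 4 valence electrons.
A main-group element with 4 valence electrons is in group 14.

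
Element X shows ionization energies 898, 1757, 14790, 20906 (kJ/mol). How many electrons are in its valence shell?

Look for the largest jump between consecutive ionization energies: IE3/IE2 ≈ 8.4, far larger than any earlier ratio.
That jump marks the point where a core electron is being removed. So the atom has 2 valence electrons.

2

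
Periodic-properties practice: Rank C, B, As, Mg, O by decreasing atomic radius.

B is in period 2, group 13; C is in period 2, group 14; O is in period 2, group 16; Mg is in period 3, group 2; As is in period 4, group 15.
Moving right in a period, electrons are added to the same shell under a stronger nuclear pull, so atoms get smaller; moving down, a new shell is opened and atoms get larger.
Neither a single period nor a single group — weigh both effects.
C > O: C lies to the left of O in period 2, so the across-period effect alone puts C larger.
B > C: both are in period 2; the period trend gives B the larger value.
As > B: the two effects oppose for this pair; the down-group effect wins (121 vs 85 pm).
Mg > As: the two effects oppose for this pair; the across-period effect wins (139 vs 121 pm).
Tabulated atomic radius (pm): B 85, C 75, O 63, Mg 139, As 121.
So from largest to smallest: Mg > As > B > C > O.

Mg > As > B > C > O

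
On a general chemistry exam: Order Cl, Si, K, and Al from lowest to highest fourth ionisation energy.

Consider each +3 ion: Cl³⁺ still has 4 valence electrons; Si³⁺ still has 1 valence electron; K³⁺ is already 2 electrons into the core; Al³⁺ is the bare [Ne] core.
Core electrons are held far more tightly than valence electrons, so K and Al top the IE_4 order.
Valence configurations: Cl³⁺ [Ne]3s²3p², Si³⁺ [Ne]3s¹.
The numbers (kJ/mol): Cl 5159, Si 4356, K 5877, Al 11577.
So the fourth ionization energies run Si < Cl < K < Al.

Si, Cl, K, Al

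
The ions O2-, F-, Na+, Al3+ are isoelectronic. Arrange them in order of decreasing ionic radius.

O2- > F- > Na+ > Al3+

All of these have 10 electrons, so size is governed by nuclear charge alone: the more protons, the stronger the pull on the same electron cloud, and the smaller the ion.
Nuclear charges: Al3+ (Z=13), Na+ (Z=11), F- (Z=9), O2- (Z=8).
Largest to smallest: O2- > F- > Na+ > Al3+.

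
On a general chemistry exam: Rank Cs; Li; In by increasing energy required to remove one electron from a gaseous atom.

Cs < Li < In

Li is in period 2, group 1; In is in period 5, group 13; Cs is in period 6, group 1.
First ionization energy rises across a period (greater Z_eff holds electrons more tightly) and falls down a group (valence electrons are farther from the nucleus).
Here both period and group differ, so the two effects have to be weighed against each other.
Li > Cs: they share group 1; the group trend gives Li the larger value.
In > Li: the two effects oppose for this pair; the across-period effect wins (558 vs 520 kJ/mol).
For reference (kJ/mol): Li 520, In 558, Cs 376.
So from lowest to highest: Cs < Li < In.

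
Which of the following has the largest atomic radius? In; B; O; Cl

In

B is in period 2, group 13; O is in period 2, group 16; Cl is in period 3, group 17; In is in period 5, group 13.
Radius decreases left→right (rising Z_eff, same n) and increases top→bottom (higher n).
These span different periods and groups, so the two trends combine.
B > O: both are in period 2; the period trend gives B the larger value.
Cl > B: the two effects oppose for this pair; the down-group effect wins (99 vs 85 pm).
In > Cl: both effects reinforce here, so In is clearly the larger of the two.
Approximate values (pm): B 85, O 63, Cl 99, In 142.
The largest atomic radius among these belongs to In.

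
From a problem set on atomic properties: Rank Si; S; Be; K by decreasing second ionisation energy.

K > S > Be > Si

IE_2 is the cost of taking one more electron from the +1 cation: Si⁺ still has 3 valence electrons; S⁺ still has 5 valence electrons; Be⁺ still has 1 valence electron; K⁺ is the bare [Ar] core.
Core electrons are held far more tightly than valence electrons, so K tops the IE_2 order.
Valence configurations: Si⁺ [Ne]3s²3p¹, S⁺ [Ne]3s²3p³, Be⁺ [He]2s¹.
The numbers (kJ/mol): Si 1577, S 2252, Be 1757, K 3052.
Hence IE_2: Si < Be < S < K.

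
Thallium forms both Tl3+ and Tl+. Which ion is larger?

Both ions have Z = 81 protons, but Tl3+ has lost more electrons, so its remaining electrons feel a larger effective nuclear charge per electron and are pulled in more tightly.
Higher positive charge → smaller ion, so Tl+ > Tl3+.

Tl+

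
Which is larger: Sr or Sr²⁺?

Forming Sr²⁺ removes 2 electrons from Sr. Fewer electrons for the same nuclear charge means less shielding and a higher Z_eff on the remaining electrons, and for main-group metals the entire outer shell is lost.
A cation is smaller than its parent atom: Sr²⁺ < Sr.

Sr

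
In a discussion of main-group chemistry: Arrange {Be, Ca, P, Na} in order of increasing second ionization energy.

The second ionization energy removes an electron from the +1 ion. For each element: Be⁺ still has 1 valence electron; Ca⁺ still has 1 valence electron; P⁺ still has 4 valence electrons; Na⁺ is the bare [Ne] core.
Breaking into a closed-shell core is much more expensive than removing a leftover valence electron — Na has the largest IE_2 here.
Valence configurations: Be⁺ [He]2s¹, Ca⁺ [Ar]4s¹, P⁺ [Ne]3s²3p².
Tabulated IE_2 (kJ/mol): Be 1757, Ca 1145, P 1907, Na 4562.
Putting it together, IE_2: Ca < Be < P < Na.

Ca < Be < P < Na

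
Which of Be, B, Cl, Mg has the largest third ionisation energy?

Be

IE_3 is the cost of taking one more electron from the +2 cation: Be²⁺ is the bare [He] core; B²⁺ still has 1 valence electron; Cl²⁺ still has 5 valence electrons; Mg²⁺ is the bare [Ne] core.
Pulling an electron out of a noble-gas core costs far more than removing a remaining valence electron, so Mg and Be sit at the high end of IE_3.
Valence configurations: B²⁺ [He]2s¹, Cl²⁺ [Ne]3s²3p³.
The numbers (kJ/mol): Be 14849, B 3660, Cl 3822, Mg 7733.
Putting it together, IE_3: B < Cl < Mg < Be.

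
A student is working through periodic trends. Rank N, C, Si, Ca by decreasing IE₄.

IE_4 is the cost of taking one more electron from the +3 cation: N³⁺ still has 2 valence electrons; C³⁺ still has 1 valence electron; Si³⁺ still has 1 valence electron; Ca³⁺ is already 1 electron into the core.
Usually core removal costs more than valence removal, but here the competition is close: a tightly held n=2 valence electron can cost more to remove than an n=3 core electron, so the actual values have to decide it.
Valence configurations: N³⁺ [He]2s², C³⁺ [He]2s¹, Si³⁺ [Ne]3s¹.
The numbers (kJ/mol): N 7475, C 6223, Si 4356, Ca 6491.
Overall IE_4 order: Si < C < Ca < N.

N > Ca > C > Si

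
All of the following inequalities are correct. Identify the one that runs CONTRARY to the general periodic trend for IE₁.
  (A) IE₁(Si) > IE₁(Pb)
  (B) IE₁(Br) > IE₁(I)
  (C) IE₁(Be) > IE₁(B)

The general trend: IE₁ increases across a period and decreases down a group.
(A) Si (period 3, group 14) vs Pb (period 6, group 14): the stated order agrees with the simple trend.
(B) Br (period 4, group 17) vs I (period 5, group 17): the stated order agrees with the simple trend.
(C) Be (period 2, group 2) vs B (period 2, group 13): the stated order contradicts the simple trend.
The exception is (C): removing B's lone 2p electron is easier than breaking Be's filled 2s².

(C)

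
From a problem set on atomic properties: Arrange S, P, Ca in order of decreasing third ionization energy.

Ca, S, P

After 2 electrons have been removed, what remains? S²⁺ still has 4 valence electrons; P²⁺ still has 3 valence electrons; Ca²⁺ is the bare [Ar] core.
Core electrons are held far more tightly than valence electrons, so Ca tops the IE_3 order.
Valence configurations: S²⁺ [Ne]3s²3p², P²⁺ [Ne]3s²3p¹.
Approximate IE_3 values (kJ/mol): S 3357, P 2914, Ca 4912.
Putting it together, IE_3: P < S < Ca.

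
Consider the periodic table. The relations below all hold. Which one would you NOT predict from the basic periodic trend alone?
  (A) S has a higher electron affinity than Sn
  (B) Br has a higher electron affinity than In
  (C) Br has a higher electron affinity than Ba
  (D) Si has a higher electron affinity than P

(D)

The general trend: electron affinity increases across a period and decreases down a group.
(A) S (period 3, group 16) vs Sn (period 5, group 14): the stated order agrees with the simple trend.
(B) Br (period 4, group 17) vs In (period 5, group 13): the stated order agrees with the simple trend.
(C) Br (period 4, group 17) vs Ba (period 6, group 2): the stated order agrees with the simple trend.
(D) Si (period 3, group 14) vs P (period 3, group 15): the stated order contradicts the simple trend.
The exception is (D): adding an electron to P's half-filled 3p³ is unfavourable, so Si (3p²) has the more exothermic EA.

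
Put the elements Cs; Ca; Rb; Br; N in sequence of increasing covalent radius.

N is in period 2, group 15; Ca is in period 4, group 2; Br is in period 4, group 17; Rb is in period 5, group 1; Cs is in period 6, group 1.
Radius decreases left→right (rising Z_eff, same n) and increases top→bottom (higher n).
Neither a single period nor a single group — weigh both effects.
Br > N: period and group pull opposite ways; the down-group shift dominates (114 vs 71 pm).
Ca > Br: both are in period 4; the period trend gives Ca the larger value.
Rb > Ca: relative to Ca, both the across-period and down-group shifts push Rb's atomic radius up.
Cs > Rb: they share group 1; the group trend gives Cs the larger value.
For reference (pm): N 71, Ca 171, Br 114, Rb 210, Cs 232.
So from smallest to largest: N < Br < Ca < Rb < Cs.

N < Br < Ca < Rb < Cs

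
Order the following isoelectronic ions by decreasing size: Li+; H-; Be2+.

All of these have 2 electrons, so size is governed by nuclear charge alone: the more protons, the stronger the pull on the same electron cloud, and the smaller the ion.
Nuclear charges: Be2+ (Z=4), Li+ (Z=3), H- (Z=1).
Largest to smallest: H- > Li+ > Be2+.

H- > Li+ > Be2+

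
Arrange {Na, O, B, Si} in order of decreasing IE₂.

Na > O > B > Si

IE_2 is the cost of taking one more electron from the +1 cation: Na⁺ is the bare [Ne] core; O⁺ still has 5 valence electrons; B⁺ still has 2 valence electrons; Si⁺ still has 3 valence electrons.
Pulling an electron out of a noble-gas core costs far more than removing a remaining valence electron, so Na sits at the high end of IE_2.
Valence configurations: O⁺ [He]2s²2p³, B⁺ [He]2s², Si⁺ [Ne]3s²3p¹.
Tabulated IE_2 (kJ/mol): Na 4562, O 3388, B 2427, Si 1577.
So the second ionization energies run Si < B < O < Na.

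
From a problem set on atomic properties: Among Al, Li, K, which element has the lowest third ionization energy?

Al

After 2 electrons have been removed, what remains? Al²⁺ still has 1 valence electron; Li²⁺ is already 1 electron into the core; K²⁺ is already 1 electron into the core.
Pulling an electron out of a noble-gas core costs far more than removing a remaining valence electron, so K and Li sit at the high end of IE_3.
The numbers (kJ/mol): Al 2745, Li 11815, K 4420.
Overall IE_3 order: Al < K < Li.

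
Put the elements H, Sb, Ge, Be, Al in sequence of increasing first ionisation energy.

H is in period 1, group 1; Be is in period 2, group 2; Al is in period 3, group 13; Ge is in period 4, group 14; Sb is in period 5, group 15.
IE₁ increases left→right with effective nuclear charge and decreases top→bottom as the valence shell moves farther out.
A diagonal step moves right (one effect) and down (the opposite effect) at once.
Ge > Al: the two effects oppose for this pair; the across-period effect wins (762 vs 578 kJ/mol).
Sb > Ge: period and group pull opposite ways; the across-period shift dominates (831 vs 762 kJ/mol).
Be > Sb: period and group pull opposite ways; the down-group shift dominates (900 vs 831 kJ/mol).
H > Be: the two effects oppose for this pair; the down-group effect wins (1312 vs 900 kJ/mol).
Tabulated first ionization energy (kJ/mol): H 1312, Be 900, Al 578, Ge 762, Sb 831.
So from lowest to highest: Al < Ge < Sb < Be < H.

Al < Ge < Sb < Be < H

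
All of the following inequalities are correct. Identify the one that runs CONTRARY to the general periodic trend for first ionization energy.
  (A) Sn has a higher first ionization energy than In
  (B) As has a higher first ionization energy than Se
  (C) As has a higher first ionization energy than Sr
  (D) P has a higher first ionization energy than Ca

(B)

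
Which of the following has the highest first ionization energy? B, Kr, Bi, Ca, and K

B is in period 2, group 13; K is in period 4, group 1; Ca is in period 4, group 2; Kr is in period 4, group 18; Bi is in period 6, group 15.
Across a period the outer electron is held more tightly (higher IE₁); down a group it sits in a higher shell, more shielded, and comes off more easily.
Neither a single period nor a single group — weigh both effects.
Ca > K: Ca lies to the right of K in period 4, so the across-period effect alone puts Ca higher.
Bi > Ca: period and group pull opposite ways; the across-period shift dominates (703 vs 590 kJ/mol).
B > Bi: the two effects oppose for this pair; the down-group effect wins (801 vs 703 kJ/mol).
Kr > B: period and group pull opposite ways; the across-period shift dominates (1351 vs 801 kJ/mol).
Tabulated first ionization energy (kJ/mol): B 801, K 419, Ca 590, Kr 1351, Bi 703.
The highest first ionization energy among these belongs to Kr.

Kr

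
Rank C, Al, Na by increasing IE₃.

Al < C < Na

IE_3 is the cost of taking one more electron from the +2 cation: C²⁺ still has 2 valence electrons; Al²⁺ still has 1 valence electron; Na²⁺ is already 1 electron into the core.
Breaking into a closed-shell core is much more expensive than removing a leftover valence electron — Na has the largest IE_3 here.
Valence configurations: C²⁺ [He]2s², Al²⁺ [Ne]3s¹.
The numbers (kJ/mol): C 4620, Al 2745, Na 6910.
So the third ionization energies run Al < C < Na.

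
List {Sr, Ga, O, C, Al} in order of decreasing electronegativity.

O > C > Ga > Al > Sr

C is in period 2, group 14; O is in period 2, group 16; Al is in period 3, group 13; Ga is in period 4, group 13; Sr is in period 5, group 2.
Electronegativity increases across a period and decreases down a group, tracking effective nuclear charge and atomic size.
These span different periods and groups, so the two trends combine.
Al > Sr: both effects reinforce here, so Al is clearly the higher of the two.
Ga > Al: this pair runs against the simple trend — see the exception note.
C > Ga: relative to Ga, both the across-period and down-group shifts push C's electronegativity up.
O > C: O lies to the right of C in period 2, so the across-period effect alone puts O higher.
Note the exception: Ga has a higher electronegativity than Al, contrary to the simple trend — poor shielding by filled d (and f) subshells raises the heavier element's effective nuclear charge more than the simple down-group trend predicts.
Tabulated electronegativity (Pauling): C 2.55, O 3.44, Al 1.61, Ga 1.81, Sr 0.95.
So from highest to lowest: O > C > Ga > Al > Sr.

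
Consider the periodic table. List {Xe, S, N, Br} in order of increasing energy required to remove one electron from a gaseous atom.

N is in period 2, group 15; S is in period 3, group 16; Br is in period 4, group 17; Xe is in period 5, group 18.
Removing the outermost electron gets harder across a period and easier down a group.
A diagonal step moves right (one effect) and down (the opposite effect) at once.
Br > S: the two effects oppose for this pair; the across-period effect wins (1140 vs 1000 kJ/mol).
Xe > Br: the two effects oppose for this pair; the across-period effect wins (1170 vs 1140 kJ/mol).
N > Xe: the two effects oppose for this pair; the down-group effect wins (1402 vs 1170 kJ/mol).
Tabulated first ionization energy (kJ/mol): N 1402, S 1000, Br 1140, Xe 1170.
So from lowest to highest: S < Br < Xe < N.

S < Br < Xe < N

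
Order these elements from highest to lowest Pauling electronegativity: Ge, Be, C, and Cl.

Be is in period 2, group 2; C is in period 2, group 14; Cl is in period 3, group 17; Ge is in period 4, group 14.
Smaller atoms with higher effective nuclear charge are more electronegative.
Here both period and group differ, so the two effects have to be weighed against each other.
Ge > Be: the two effects oppose for this pair; the across-period effect wins (2.01 vs 1.57).
C > Ge: C sits above Ge in group 14, so the down-group effect alone puts C higher.
Cl > C: the two effects oppose for this pair; the across-period effect wins (3.16 vs 2.55).
Approximate values (Pauling): Be 1.57, C 2.55, Cl 3.16, Ge 2.01.
So from highest to lowest: Cl > C > Ge > Be.

Cl, C, Ge, Be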